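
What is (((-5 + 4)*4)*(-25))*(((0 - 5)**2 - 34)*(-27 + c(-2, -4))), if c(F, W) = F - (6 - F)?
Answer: 33300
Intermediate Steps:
c(F, W) = -6 + 2*F (c(F, W) = F + (-6 + F) = -6 + 2*F)
(((-5 + 4)*4)*(-25))*(((0 - 5)**2 - 34)*(-27 + c(-2, -4))) = (((-5 + 4)*4)*(-25))*(((0 - 5)**2 - 34)*(-27 + (-6 + 2*(-2)))) = (-1*4*(-25))*(((-5)**2 - 34)*(-27 + (-6 - 4))) = (-4*(-25))*((25 - 34)*(-27 - 10)) = 100*(-9*(-37)) = 100*333 = 33300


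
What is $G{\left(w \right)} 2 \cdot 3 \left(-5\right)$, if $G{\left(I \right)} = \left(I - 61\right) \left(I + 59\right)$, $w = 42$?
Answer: $57570$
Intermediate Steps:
$G{\left(I \right)} = \left(-61 + I\right) \left(59 + I\right)$
$G{\left(w \right)} 2 \cdot 3 \left(-5\right) = \left(-3599 + 42^{2} - 84\right) 2 \cdot 3 \left(-5\right) = \left(-3599 + 1764 - 84\right) 6 \left(-5\right) = \left(-1919\right) \left(-30\right) = 57570$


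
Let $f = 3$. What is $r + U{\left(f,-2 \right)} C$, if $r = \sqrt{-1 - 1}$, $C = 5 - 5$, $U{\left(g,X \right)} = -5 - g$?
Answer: $i \sqrt{2} \approx 1.4142 i$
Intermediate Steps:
$C = 0$ ($C = 5 - 5 = 0$)
$r = i \sqrt{2}$ ($r = \sqrt{-2} = i \sqrt{2} \approx 1.4142 i$)
$r + U{\left(f,-2 \right)} C = i \sqrt{2} + \left(-5 - 3\right) 0 = i \sqrt{2} - 0 = i \sqrt{2} + 0 = i \sqrt{2}$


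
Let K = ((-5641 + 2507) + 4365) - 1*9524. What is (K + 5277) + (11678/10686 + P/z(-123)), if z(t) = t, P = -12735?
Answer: -637773574/219063 ≈ -2911.4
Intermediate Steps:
K = -8293 (K = (-3134 + 4365) - 9524 = 1231 - 9524 = -8293)
(K + 5277) + (11678/10686 + P/z(-123)) = (-8293 + 5277) + (11678/10686 - 12735/(-123)) = -3016 + (11678*(1/10686) - 12735*(-1/123)) = -3016 + (5839/5343 + 4245/41) = -3016 + 22920434/219063 = -637773574/219063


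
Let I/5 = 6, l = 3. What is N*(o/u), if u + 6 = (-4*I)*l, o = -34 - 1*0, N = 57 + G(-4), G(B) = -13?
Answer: 748/183 ≈ 4.0874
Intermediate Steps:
I = 30 (I = 5*6 = 30)
N = 44 (N = 57 - 13 = 44)
o = -34 (o = -34 + 0 = -34)
u = -366 (u = -6 - 4*30*3 = -6 - 120*3 = -6 - 360 = -366)
N*(o/u) = 44*(-34/(-366)) = 44*(-34*(-1/366)) = 44*(17/183) = 748/183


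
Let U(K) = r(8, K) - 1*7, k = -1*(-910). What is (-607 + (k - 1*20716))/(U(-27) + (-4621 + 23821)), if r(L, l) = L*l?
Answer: -20413/18977 ≈ -1.0757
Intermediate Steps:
k = 910
U(K) = -7 + 8*K (U(K) = 8*K - 1*7 = 8*K - 7 = -7 + 8*K)
(-607 + (k - 1*20716))/(U(-27) + (-4621 + 23821)) = (-607 + (910 - 1*20716))/((-7 + 8*(-27)) + (-4621 + 23821)) = (-607 + (910 - 20716))/((-7 - 216) + 19200) = (-607 - 19806)/(-223 + 19200) = -20413/18977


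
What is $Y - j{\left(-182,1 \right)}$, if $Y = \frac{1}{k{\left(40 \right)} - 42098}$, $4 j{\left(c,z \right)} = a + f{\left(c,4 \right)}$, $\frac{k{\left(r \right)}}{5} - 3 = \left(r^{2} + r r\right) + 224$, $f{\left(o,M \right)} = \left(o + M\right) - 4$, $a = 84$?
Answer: $\frac{1223185}{49926} \approx 24.5$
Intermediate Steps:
$f{\left(o,M \right)} = -4 + M + o$ ($f{\left(o,M \right)} = \left(M + o\right) - 4 = -4 + M + o$)
$k{\left(r \right)} = 1135 + 10 r^{2}$ ($k{\left(r \right)} = 15 + 5 \left(\left(r^{2} + r r\right) + 224\right) = 15 + 5 \left(\left(r^{2} + r^{2}\right) + 224\right) = 15 + 5 \left(2 r^{2} + 224\right) = 15 + 5 \left(224 + 2 r^{2}\right) = 15 + \left(1120 + 10 r^{2}\right) = 1135 + 10 r^{2}$)
$j{\left(c,z \right)} = 21 + \frac{c}{4}$ ($j{\left(c,z \right)} = \frac{84 + \left(-4 + 4 + c\right)}{4} = \frac{84 + c}{4} = 21 + \frac{c}{4}$)
$Y = - \frac{1}{24963}$ ($Y = \frac{1}{\left(1135 + 10 \cdot 40^{2}\right) - 42098} = \frac{1}{\left(1135 + 10 \cdot 1600\right) - 42098} = \frac{1}{\left(1135 + 16000\right) - 42098} = \frac{1}{17135 - 42098} = \frac{1}{-24963} = - \frac{1}{24963} \approx -4.0059 \cdot 10^{-5}$)
$Y - j{\left(-182,1 \right)} = - \frac{1}{24963} - \left(21 + \frac{1}{4} \left(-182\right)\right) = - \frac{1}{24963} - \left(21 - \frac{91}{2}\right) = - \frac{1}{24963} - - \frac{49}{2} = - \frac{1}{24963} + \frac{49}{2} = \frac{1223185}{49926}$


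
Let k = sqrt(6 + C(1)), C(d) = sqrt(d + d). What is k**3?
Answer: (6 + sqrt(2))**(3/2) ≈ 20.188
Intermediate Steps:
C(d) = sqrt(2)*sqrt(d) (C(d) = sqrt(2*d) = sqrt(2)*sqrt(d))
k = sqrt(6 + sqrt(2)) (k = sqrt(6 + sqrt(2)*sqrt(1)) = sqrt(6 + sqrt(2)*1) = sqrt(6 + sqrt(2)) ≈ 2.7229)
k**3 = (sqrt(6 + sqrt(2)))**3 = (6 + sqrt(2))**(3/2)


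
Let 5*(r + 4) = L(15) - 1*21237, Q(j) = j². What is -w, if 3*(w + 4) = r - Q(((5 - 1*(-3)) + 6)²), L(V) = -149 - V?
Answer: 71187/5 ≈ 14237.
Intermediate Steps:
r = -21421/5 (r = -4 + ((-149 - 1*15) - 1*21237)/5 = -4 + ((-149 - 15) - 21237)/5 = -4 + (-164 - 21237)/5 = -4 + (⅕)*(-21401) = -4 - 21401/5 = -21421/5 ≈ -4284.2)
w = -71187/5 (w = -4 + (-21421/5 - (((5 - 1*(-3)) + 6)²)²)/3 = -4 + (-21421/5 - (((5 + 3) + 6)²)²)/3 = -4 + (-21421/5 - ((8 + 6)²)²)/3 = -4 + (-21421/5 - (14²)²)/3 = -4 + (-21421/5 - 1*196²)/3 = -4 + (-21421/5 - 1*38416)/3 = -4 + (-21421/5 - 38416)/3 = -4 + (⅓)*(-213501/5) = -4 - 71167/5 = -71187/5 ≈ -14237.)
-w = -1*(-71187/5) = 71187/5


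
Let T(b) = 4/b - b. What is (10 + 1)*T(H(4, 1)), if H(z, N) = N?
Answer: 33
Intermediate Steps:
T(b) = -b + 4/b
(10 + 1)*T(H(4, 1)) = (10 + 1)*(-1*1 + 4/1) = 11*(-1 + 4*1) = 11*(-1 + 4) = 11*3 = 33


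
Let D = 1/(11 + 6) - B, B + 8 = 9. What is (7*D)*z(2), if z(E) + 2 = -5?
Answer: 784/17 ≈ 46.118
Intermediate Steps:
B = 1 (B = -8 + 9 = 1)
z(E) = -7 (z(E) = -2 - 5 = -7)
D = -16/17 (D = 1/(11 + 6) - 1*1 = 1/17 - 1 = -16/17 ≈ -0.94118)
(7*D)*z(2) = (7*(-16/17))*(-7) = -112/17*(-7) = 784/17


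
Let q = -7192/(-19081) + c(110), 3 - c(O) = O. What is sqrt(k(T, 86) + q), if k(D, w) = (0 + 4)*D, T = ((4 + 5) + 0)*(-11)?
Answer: I*sqrt(182997303631)/19081 ≈ 22.419*I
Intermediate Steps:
c(O) = 3 - O
T = -99 (T = (9 + 0)*(-11) = 9*(-11) = -99)
k(D, w) = 4*D
q = -2034475/19081 (q = -7192/(-19081) + (3 - 1*110) = -7192*(-1/19081) + (3 - 110) = 7192/19081 - 107 = -2034475/19081 ≈ -106.62)
sqrt(k(T, 86) + q) = sqrt(4*(-99) - 2034475/19081) = sqrt(-396 - 2034475/19081) = sqrt(-9590551/19081) = I*sqrt(182997303631)/19081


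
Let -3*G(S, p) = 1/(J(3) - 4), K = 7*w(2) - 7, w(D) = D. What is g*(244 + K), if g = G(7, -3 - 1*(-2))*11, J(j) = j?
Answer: 2761/3 ≈ 920.33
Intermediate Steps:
K = 7 (K = 7*2 - 7 = 14 - 7 = 7)
G(S, p) = ⅓ (G(S, p) = -1/(3*(3 - 4)) = -⅓/(-1) = -⅓*(-1) = ⅓)
g = 11/3 (g = (⅓)*11 = 11/3 ≈ 3.6667)
g*(244 + K) = 11*(244 + 7)/3 = (11/3)*251 = 2761/3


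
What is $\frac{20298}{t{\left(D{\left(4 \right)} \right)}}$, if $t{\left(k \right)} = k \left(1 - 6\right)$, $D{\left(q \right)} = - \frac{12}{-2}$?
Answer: $- \frac{3383}{5} \approx -676.6$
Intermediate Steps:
$D{\left(q \right)} = 6$ ($D{\left(q \right)} = \left(-12\right) \left(- \frac{1}{2}\right) = 6$)
$t{\left(k \right)} = - 5 k$ ($t{\left(k \right)} = k \left(-5\right) = - 5 k$)
$\frac{20298}{t{\left(D{\left(4 \right)} \right)}} = \frac{20298}{\left(-5\right) 6} = \frac{20298}{-30} = 20298 \left(- \frac{1}{30}\right) = - \frac{3383}{5}$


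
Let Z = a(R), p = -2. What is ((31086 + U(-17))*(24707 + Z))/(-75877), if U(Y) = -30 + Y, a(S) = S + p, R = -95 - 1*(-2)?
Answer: -763931868/75877 ≈ -10068.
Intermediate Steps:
R = -93 (R = -95 + 2 = -93)
a(S) = -2 + S (a(S) = S - 2 = -2 + S)
Z = -95 (Z = -2 - 93 = -95)
((31086 + U(-17))*(24707 + Z))/(-75877) = ((31086 + (-30 - 17))*(24707 - 95))/(-75877) = ((31086 - 47)*24612)*(-1/75877) = (31039*24612)*(-1/75877) = 763931868*(-1/75877) = -763931868/75877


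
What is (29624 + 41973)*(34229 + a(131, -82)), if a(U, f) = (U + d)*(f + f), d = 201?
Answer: -1447619743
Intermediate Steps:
a(U, f) = 2*f*(201 + U) (a(U, f) = (U + 201)*(f + f) = (201 + U)*(2*f) = 2*f*(201 + U))
(29624 + 41973)*(34229 + a(131, -82)) = (29624 + 41973)*(34229 + 2*(-82)*(201 + 131)) = 71597*(34229 + 2*(-82)*332) = 71597*(34229 - 54448) = 71597*(-20219) = -1447619743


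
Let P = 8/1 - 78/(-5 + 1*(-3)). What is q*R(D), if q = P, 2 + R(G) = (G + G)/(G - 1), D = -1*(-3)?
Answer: 71/4 ≈ 17.750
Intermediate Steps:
P = 71/4 (P = 8*1 - 78/(-5 - 3) = 8 - 78/(-8) = 8 - 78*(-⅛) = 8 + 39/4 = 71/4 ≈ 17.750)
D = 3
R(G) = -2 + 2*G/(-1 + G) (R(G) = -2 + (G + G)/(G - 1) = -2 + (2*G)/(-1 + G) = -2 + 2*G/(-1 + G))
q = 71/4 ≈ 17.750
q*R(D) = 71*(2/(-1 + 3))/4 = 71*(2/2)/4 = 71*(2*(½))/4 = (71/4)*1 = 71/4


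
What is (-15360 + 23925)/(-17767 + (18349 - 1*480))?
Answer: 2855/34 ≈ 83.971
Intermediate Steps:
(-15360 + 23925)/(-17767 + (18349 - 1*480)) = 8565/(-17767 + (18349 - 480)) = 8565/(-17767 + 17869) = 8565/102 = 8565*(1/102) = 2855/34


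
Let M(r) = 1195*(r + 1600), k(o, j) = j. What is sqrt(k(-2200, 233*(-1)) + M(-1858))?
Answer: I*sqrt(308543) ≈ 555.47*I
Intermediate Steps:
M(r) = 1912000 + 1195*r (M(r) = 1195*(1600 + r) = 1912000 + 1195*r)
sqrt(k(-2200, 233*(-1)) + M(-1858)) = sqrt(233*(-1) + (1912000 + 1195*(-1858))) = sqrt(-233 + (1912000 - 2220310)) = sqrt(-233 - 308310) = sqrt(-308543) = I*sqrt(308543)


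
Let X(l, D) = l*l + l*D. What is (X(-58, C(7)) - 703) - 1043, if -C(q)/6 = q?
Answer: 4054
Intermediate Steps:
C(q) = -6*q
X(l, D) = l² + D*l
(X(-58, C(7)) - 703) - 1043 = (-58*(-6*7 - 58) - 703) - 1043 = (-58*(-42 - 58) - 703) - 1043 = (-58*(-100) - 703) - 1043 = (5800 - 703) - 1043 = 5097 - 1043 = 4054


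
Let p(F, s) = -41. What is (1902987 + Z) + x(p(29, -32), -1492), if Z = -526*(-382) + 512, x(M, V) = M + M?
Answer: 2104349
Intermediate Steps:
x(M, V) = 2*M
Z = 201444 (Z = 200932 + 512 = 201444)
(1902987 + Z) + x(p(29, -32), -1492) = (1902987 + 201444) + 2*(-41) = 2104431 - 82 = 2104349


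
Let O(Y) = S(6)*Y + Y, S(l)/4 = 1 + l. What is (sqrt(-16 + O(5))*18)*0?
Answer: 0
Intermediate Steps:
S(l) = 4 + 4*l (S(l) = 4*(1 + l) = 4 + 4*l)
O(Y) = 29*Y (O(Y) = (4 + 4*6)*Y + Y = (4 + 24)*Y + Y = 28*Y + Y = 29*Y)
(sqrt(-16 + O(5))*18)*0 = (sqrt(-16 + 29*5)*18)*0 = (sqrt(-16 + 145)*18)*0 = (sqrt(129)*18)*0 = (18*sqrt(129))*0 = 0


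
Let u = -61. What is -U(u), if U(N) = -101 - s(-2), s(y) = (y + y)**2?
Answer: 117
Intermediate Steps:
s(y) = 4*y**2 (s(y) = (2*y)**2 = 4*y**2)
U(N) = -117 (U(N) = -101 - 4*(-2)**2 = -101 - 4*4 = -101 - 1*16 = -101 - 16 = -117)
-U(u) = -1*(-117) = 117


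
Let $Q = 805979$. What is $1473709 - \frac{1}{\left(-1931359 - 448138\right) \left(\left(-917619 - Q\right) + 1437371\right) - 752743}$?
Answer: $\frac{1003707145721316883}{681075535076} \approx 1.4737 \cdot 10^{6}$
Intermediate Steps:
$1473709 - \frac{1}{\left(-1931359 - 448138\right) \left(\left(-917619 - Q\right) + 1437371\right) - 752743} = 1473709 - \frac{1}{\left(-1931359 - 448138\right) \left(\left(-917619 - 805979\right) + 1437371\right) - 752743} = 1473709 - \frac{1}{- 2379497 \left(\left(-917619 - 805979\right) + 1437371\right) - 752743} = 1473709 - \frac{1}{- 2379497 \left(-1723598 + 1437371\right) - 752743} = 1473709 - \frac{1}{\left(-2379497\right) \left(-286227\right) - 752743} = 1473709 - \frac{1}{681076287819 - 752743} = 1473709 - \frac{1}{681075535076} = \frac{1003707145721316883}{681075535076}$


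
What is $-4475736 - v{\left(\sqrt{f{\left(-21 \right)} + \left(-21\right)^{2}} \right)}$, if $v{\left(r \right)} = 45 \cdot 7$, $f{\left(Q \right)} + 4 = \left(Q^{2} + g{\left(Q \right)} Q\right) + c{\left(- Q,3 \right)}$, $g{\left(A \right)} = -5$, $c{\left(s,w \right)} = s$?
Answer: $-4476051$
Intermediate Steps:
$f{\left(Q \right)} = -4 + Q^{2} - 6 Q$ ($f{\left(Q \right)} = -4 - \left(- Q^{2} + 6 Q\right) = -4 + \left(Q^{2} - 6 Q\right) = -4 + Q^{2} - 6 Q$)
$v{\left(r \right)} = 315$
$-4475736 - v{\left(\sqrt{f{\left(-21 \right)} + \left(-21\right)^{2}} \right)} = -4475736 - 315 = -4476051$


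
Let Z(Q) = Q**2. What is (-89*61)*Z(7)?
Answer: -266021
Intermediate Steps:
(-89*61)*Z(7) = -89*61*7**2 = -5429*49 = -266021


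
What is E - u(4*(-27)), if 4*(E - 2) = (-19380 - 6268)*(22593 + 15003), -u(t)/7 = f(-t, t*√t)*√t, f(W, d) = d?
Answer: -240983902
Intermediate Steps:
u(t) = -7*t² (u(t) = -7*t*√t*√t = -7*t^(3/2)*√t = -7*t²)
E = -241065550 (E = 2 + ((-19380 - 6268)*(22593 + 15003))/4 = 2 + (-25648*37596)/4 = 2 + (¼)*(-964262208) = 2 - 241065552 = -241065550)
E - u(4*(-27)) = -241065550 - (-7)*(4*(-27))² = -241065550 - (-7)*(-108)² = -241065550 - (-7)*11664 = -241065550 - 1*(-81648) = -241065550 + 81648 = -240983902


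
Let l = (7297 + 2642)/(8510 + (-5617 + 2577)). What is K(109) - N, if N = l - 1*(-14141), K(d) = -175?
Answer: -78318459/5470 ≈ -14318.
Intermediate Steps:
l = 9939/5470 (l = 9939/(8510 - 3040) = 9939/5470 ≈ 1.8170)
N = 77361209/5470 (N = 9939/5470 - 1*(-14141) = 9939/5470 + 14141 = 77361209/5470 ≈ 14143.)
K(109) - N = -175 - 1*77361209/5470 = -175 - 77361209/5470 = -78318459/5470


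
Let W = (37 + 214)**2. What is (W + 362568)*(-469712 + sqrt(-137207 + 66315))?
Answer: -199894866128 + 851138*I*sqrt(17723) ≈ -1.9989e+11 + 1.1331e+8*I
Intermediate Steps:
W = 63001 (W = 251**2 = 63001)
(W + 362568)*(-469712 + sqrt(-137207 + 66315)) = (63001 + 362568)*(-469712 + sqrt(-137207 + 66315)) = 425569*(-469712 + sqrt(-70892)) = 425569*(-469712 + 2*I*sqrt(17723)) = -199894866128 + 851138*I*sqrt(17723)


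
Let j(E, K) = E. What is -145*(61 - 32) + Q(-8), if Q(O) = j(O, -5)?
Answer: -4213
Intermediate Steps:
Q(O) = O
-145*(61 - 32) + Q(-8) = -145*(61 - 32) - 8 = -145*29 - 8 = -4205 - 8 = -4213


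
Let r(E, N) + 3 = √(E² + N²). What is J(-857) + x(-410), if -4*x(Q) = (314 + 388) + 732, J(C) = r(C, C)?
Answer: -723/2 + 857*√2 ≈ 850.48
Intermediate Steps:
r(E, N) = -3 + √(E² + N²)
J(C) = -3 + √2*√(C²) (J(C) = -3 + √(C² + C²) = -3 + √(2*C²) = -3 + √2*√(C²))
x(Q) = -717/2 (x(Q) = -((314 + 388) + 732)/4 = -(702 + 732)/4 = -¼*1434 = -717/2)
J(-857) + x(-410) = (-3 + √2*√((-857)²)) - 717/2 = (-3 + √2*√734449) - 717/2 = (-3 + √2*857) - 717/2 = (-3 + 857*√2) - 717/2 = -723/2 + 857*√2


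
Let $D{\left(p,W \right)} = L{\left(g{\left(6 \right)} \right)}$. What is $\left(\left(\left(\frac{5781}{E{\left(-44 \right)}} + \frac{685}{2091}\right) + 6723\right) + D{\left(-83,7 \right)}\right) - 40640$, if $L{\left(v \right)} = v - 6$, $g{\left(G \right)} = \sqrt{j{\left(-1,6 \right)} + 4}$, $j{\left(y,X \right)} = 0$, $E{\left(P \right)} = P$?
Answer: $- \frac{3132925615}{92004} \approx -34052.0$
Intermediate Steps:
$g{\left(G \right)} = 2$ ($g{\left(G \right)} = \sqrt{0 + 4} = \sqrt{4} = 2$)
$L{\left(v \right)} = -6 + v$ ($L{\left(v \right)} = v - 6 = -6 + v$)
$D{\left(p,W \right)} = -4$ ($D{\left(p,W \right)} = -6 + 2 = -4$)
$\left(\left(\left(\frac{5781}{E{\left(-44 \right)}} + \frac{685}{2091}\right) + 6723\right) + D{\left(-83,7 \right)}\right) - 40640 = \left(\left(\left(\frac{5781}{-44} + \frac{685}{2091}\right) + 6723\right) - 4\right) - 40640 = \left(\left(\left(5781 \left(- \frac{1}{44}\right) + 685 \cdot \frac{1}{2091}\right) + 6723\right) - 4\right) - 40640 = \left(\left(\left(- \frac{5781}{44} + \frac{685}{2091}\right) + 6723\right) - 4\right) - 40640 = \left(\left(- \frac{12057931}{92004} + 6723\right) - 4\right) - 40640 = \left(\frac{606484961}{92004} - 4\right) - 40640 = \frac{606116945}{92004} - 40640 = - \frac{3132925615}{92004}$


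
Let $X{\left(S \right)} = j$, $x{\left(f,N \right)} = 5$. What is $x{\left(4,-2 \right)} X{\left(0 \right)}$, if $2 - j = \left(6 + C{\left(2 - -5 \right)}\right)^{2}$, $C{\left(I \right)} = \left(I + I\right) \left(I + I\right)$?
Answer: $-204010$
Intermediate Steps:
$C{\left(I \right)} = 4 I^{2}$ ($C{\left(I \right)} = 2 I 2 I = 4 I^{2}$)
$j = -40802$ ($j = 2 - \left(6 + 4 \left(2 - -5\right)^{2}\right)^{2} = 2 - \left(6 + 4 \left(2 + 5\right)^{2}\right)^{2} = 2 - \left(6 + 4 \cdot 7^{2}\right)^{2} = 2 - \left(6 + 4 \cdot 49\right)^{2} = 2 - \left(6 + 196\right)^{2} = 2 - 202^{2} = 2 - 40804 = -40802$)
$X{\left(S \right)} = -40802$
$x{\left(4,-2 \right)} X{\left(0 \right)} = 5 \left(-40802\right) = -204010$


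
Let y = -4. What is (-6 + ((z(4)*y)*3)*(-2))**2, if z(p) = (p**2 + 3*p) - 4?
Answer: 324900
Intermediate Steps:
z(p) = -4 + p**2 + 3*p
(-6 + ((z(4)*y)*3)*(-2))**2 = (-6 + (((-4 + 4**2 + 3*4)*(-4))*3)*(-2))**2 = (-6 + (((-4 + 16 + 12)*(-4))*3)*(-2))**2 = (-6 + ((24*(-4))*3)*(-2))**2 = (-6 - 96*3*(-2))**2 = (-6 - 288*(-2))**2 = (-6 + 576)**2 = 570**2 = 324900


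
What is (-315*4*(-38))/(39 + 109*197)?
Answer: 5985/2689 ≈ 2.2257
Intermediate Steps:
(-315*4*(-38))/(39 + 109*197) = (-45*28*(-38))/(39 + 21473) = -1260*(-38)/21512 = 47880*(1/21512) = 5985/2689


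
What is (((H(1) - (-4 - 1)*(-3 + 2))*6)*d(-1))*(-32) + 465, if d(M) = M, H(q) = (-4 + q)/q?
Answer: -1071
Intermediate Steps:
H(q) = (-4 + q)/q
(((H(1) - (-4 - 1)*(-3 + 2))*6)*d(-1))*(-32) + 465 = ((((-4 + 1)/1 - (-4 - 1)*(-3 + 2))*6)*(-1))*(-32) + 465 = (((1*(-3) - (-5)*(-1))*6)*(-1))*(-32) + 465 = (((-3 - 1*5)*6)*(-1))*(-32) + 465 = (((-3 - 5)*6)*(-1))*(-32) + 465 = (-8*6*(-1))*(-32) + 465 = -48*(-1)*(-32) + 465 = 48*(-32) + 465 = -1536 + 465 = -1071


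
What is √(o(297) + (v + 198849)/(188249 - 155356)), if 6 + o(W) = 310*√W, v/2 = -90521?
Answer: √(-5905971043 + 1006212987570*√33)/32893 ≈ 73.055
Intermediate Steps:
v = -181042 (v = 2*(-90521) = -181042)
o(W) = -6 + 310*√W
√(o(297) + (v + 198849)/(188249 - 155356)) = √((-6 + 310*√297) + (-181042 + 198849)/(188249 - 155356)) = √((-6 + 310*(3*√33)) + 17807/32893) = √((-6 + 930*√33) + 17807*(1/32893)) = √((-6 + 930*√33) + 17807/32893) = √(-179551/32893 + 930*√33)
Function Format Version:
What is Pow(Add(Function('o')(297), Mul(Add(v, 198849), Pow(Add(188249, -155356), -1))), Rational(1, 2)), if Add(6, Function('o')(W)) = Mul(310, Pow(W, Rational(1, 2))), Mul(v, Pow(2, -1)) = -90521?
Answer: Mul(Rational(1, 32893), Pow(Add(-5905971043, Mul(1006212987570, Pow(33, Rational(1, 2)))), Rational(1, 2))) ≈ 73.055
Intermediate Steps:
v = -181042 (v = Mul(2, -90521) = -181042)
Function('o')(W) = Add(-6, Mul(310, Pow(W, Rational(1, 2))))
Pow(Add(Function('o')(297), Mul(Add(v, 198849), Pow(Add(188249, -155356), -1))), Rational(1, 2)) = Pow(Add(Add(-6, Mul(310, Pow(297, Rational(1, 2)))), Mul(Add(-181042, 198849), Pow(Add(188249, -155356), -1))), Rational(1, 2)) = Pow(Add(Add(-6, Mul(310, Mul(3, Pow(33, Rational(1, 2))))), Mul(17807, Pow(32893, -1))), Rational(1, 2)) = Pow(Add(Add(-6, Mul(930, Pow(33, Rational(1, 2)))), Mul(17807, Rational(1, 32893))), Rational(1, 2)) = Pow(Add(Add(-6, Mul(930, Pow(33, Rational(1, 2)))), Rational(17807, 32893)), Rational(1, 2)) = Pow(Add(Rational(-179551, 32893), Mul(930, Pow(33, Rational(1, 2)))), Rational(1, 2))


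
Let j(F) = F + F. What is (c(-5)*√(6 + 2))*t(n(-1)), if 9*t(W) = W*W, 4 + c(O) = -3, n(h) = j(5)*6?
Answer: -5600*√2 ≈ -7919.6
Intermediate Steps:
j(F) = 2*F
n(h) = 60 (n(h) = (2*5)*6 = 10*6 = 60)
c(O) = -7 (c(O) = -4 - 3 = -7)
t(W) = W²/9 (t(W) = (W*W)/9 = W²/9)
(c(-5)*√(6 + 2))*t(n(-1)) = (-7*√(6 + 2))*((⅑)*60²) = (-14*√2)*((⅑)*3600) = -14*√2*400 = -5600*√2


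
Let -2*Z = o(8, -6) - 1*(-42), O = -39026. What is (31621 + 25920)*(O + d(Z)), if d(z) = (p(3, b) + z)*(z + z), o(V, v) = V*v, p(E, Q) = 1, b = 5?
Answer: -2244214082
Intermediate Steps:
Z = 3 (Z = -(8*(-6) - 1*(-42))/2 = -(-48 + 42)/2 = -½*(-6) = 3)
d(z) = 2*z*(1 + z) (d(z) = (1 + z)*(z + z) = (1 + z)*(2*z) = 2*z*(1 + z))
(31621 + 25920)*(O + d(Z)) = (31621 + 25920)*(-39026 + 2*3*(1 + 3)) = 57541*(-39026 + 2*3*4) = 57541*(-39026 + 24) = 57541*(-39002) = -2244214082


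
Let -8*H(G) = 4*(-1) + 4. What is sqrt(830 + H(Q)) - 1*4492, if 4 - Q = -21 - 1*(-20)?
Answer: -4492 + sqrt(830) ≈ -4463.2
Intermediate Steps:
Q = 5 (Q = 4 - (-21 - 1*(-20)) = 4 - (-21 + 20) = 4 - 1*(-1) = 4 + 1 = 5)
H(G) = 0 (H(G) = -(4*(-1) + 4)/8 = -(-4 + 4)/8 = -1/8*0 = 0)
sqrt(830 + H(Q)) - 1*4492 = sqrt(830 + 0) - 1*4492 = sqrt(830) - 4492 = -4492 + sqrt(830)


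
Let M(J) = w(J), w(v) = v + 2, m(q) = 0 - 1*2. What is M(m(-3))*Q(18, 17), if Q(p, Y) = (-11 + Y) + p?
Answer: 0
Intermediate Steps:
m(q) = -2 (m(q) = 0 - 2 = -2)
w(v) = 2 + v
Q(p, Y) = -11 + Y + p
M(J) = 2 + J
M(m(-3))*Q(18, 17) = (2 - 2)*(-11 + 17 + 18) = 0*24 = 0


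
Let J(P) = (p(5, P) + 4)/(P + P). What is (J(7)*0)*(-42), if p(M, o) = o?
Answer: 0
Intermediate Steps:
J(P) = (4 + P)/(2*P) (J(P) = (P + 4)/(P + P) = (4 + P)/((2*P)) = (4 + P)*(1/(2*P)) = (4 + P)/(2*P))
(J(7)*0)*(-42) = (((½)*(4 + 7)/7)*0)*(-42) = (((½)*(⅐)*11)*0)*(-42) = ((11/14)*0)*(-42) = 0*(-42) = 0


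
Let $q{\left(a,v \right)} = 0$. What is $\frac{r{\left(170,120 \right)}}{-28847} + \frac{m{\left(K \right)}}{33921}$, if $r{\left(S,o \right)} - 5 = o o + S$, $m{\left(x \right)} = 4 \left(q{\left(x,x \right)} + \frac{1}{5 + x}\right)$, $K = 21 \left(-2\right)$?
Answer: $- \frac{18292862663}{36205206219} \approx -0.50525$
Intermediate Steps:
$K = -42$
$m{\left(x \right)} = \frac{4}{5 + x}$ ($m{\left(x \right)} = 4 \left(0 + \frac{1}{5 + x}\right) = \frac{4}{5 + x}$)
$r{\left(S,o \right)} = 5 + S + o^{2}$ ($r{\left(S,o \right)} = 5 + \left(o o + S\right) = 5 + \left(o^{2} + S\right) = 5 + \left(S + o^{2}\right) = 5 + S + o^{2}$)
$\frac{r{\left(170,120 \right)}}{-28847} + \frac{m{\left(K \right)}}{33921} = \frac{5 + 170 + 120^{2}}{-28847} + \frac{4 \frac{1}{5 - 42}}{33921} = \left(5 + 170 + 14400\right) \left(- \frac{1}{28847}\right) + \frac{4}{-37} \cdot \frac{1}{33921} = 14575 \left(- \frac{1}{28847}\right) + 4 \left(- \frac{1}{37}\right) \frac{1}{33921} = - \frac{14575}{28847} - \frac{4}{1255077} = - \frac{18292862663}{36205206219}$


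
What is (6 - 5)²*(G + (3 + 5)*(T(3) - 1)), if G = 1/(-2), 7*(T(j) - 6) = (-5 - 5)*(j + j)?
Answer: -407/14 ≈ -29.071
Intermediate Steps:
T(j) = 6 - 20*j/7 (T(j) = 6 + ((-5 - 5)*(j + j))/7 = 6 + (-20*j)/7 = 6 - 20*j/7)
G = -½ ≈ -0.50000
(6 - 5)²*(G + (3 + 5)*(T(3) - 1)) = (6 - 5)²*(-½ + (3 + 5)*((6 - 20/7*3) - 1)) = 1²*(-½ + 8*((6 - 60/7) - 1)) = 1*(-½ + 8*(-18/7 - 1)) = 1*(-½ + 8*(-25/7)) = 1*(-½ - 200/7) = 1*(-407/14) = -407/14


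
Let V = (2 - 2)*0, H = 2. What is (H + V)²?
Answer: 4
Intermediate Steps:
V = 0 (V = 0*0 = 0)
(H + V)² = (2 + 0)² = 2² = 4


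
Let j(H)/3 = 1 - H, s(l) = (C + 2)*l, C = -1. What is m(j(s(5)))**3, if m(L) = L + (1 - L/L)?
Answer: -1728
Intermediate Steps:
s(l) = l (s(l) = (-1 + 2)*l = 1*l = l)
j(H) = 3 - 3*H (j(H) = 3*(1 - H) = 3 - 3*H)
m(L) = L (m(L) = L + (1 - 1*1) = L + (1 - 1) = L + 0 = L)
m(j(s(5)))**3 = (3 - 3*5)**3 = (3 - 15)**3 = (-12)**3 = -1728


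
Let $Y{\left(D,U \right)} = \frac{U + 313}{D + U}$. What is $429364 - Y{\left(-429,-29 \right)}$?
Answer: $\frac{98324498}{229} \approx 4.2936 \cdot 10^{5}$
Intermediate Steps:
$Y{\left(D,U \right)} = \frac{313 + U}{D + U}$
$429364 - Y{\left(-429,-29 \right)} = 429364 - \frac{313 - 29}{-429 - 29} = 429364 - \frac{1}{-458} \cdot 284 = 429364 - \left(- \frac{1}{458}\right) 284 = 429364 - - \frac{142}{229} = 429364 + \frac{142}{229} = \frac{98324498}{229}$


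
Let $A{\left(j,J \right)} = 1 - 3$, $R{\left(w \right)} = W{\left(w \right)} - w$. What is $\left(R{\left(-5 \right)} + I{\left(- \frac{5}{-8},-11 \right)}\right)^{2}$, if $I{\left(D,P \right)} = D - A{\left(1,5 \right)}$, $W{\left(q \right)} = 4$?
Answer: $\frac{8649}{64} \approx 135.14$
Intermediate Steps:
$R{\left(w \right)} = 4 - w$
$A{\left(j,J \right)} = -2$
$I{\left(D,P \right)} = 2 + D$ ($I{\left(D,P \right)} = D - -2 = D + 2 = 2 + D$)
$\left(R{\left(-5 \right)} + I{\left(- \frac{5}{-8},-11 \right)}\right)^{2} = \left(\left(4 - -5\right) + \left(2 - \frac{5}{-8}\right)\right)^{2} = \left(\left(4 + 5\right) + \left(2 - - \frac{5}{8}\right)\right)^{2} = \left(9 + \left(2 + \frac{5}{8}\right)\right)^{2} = \left(9 + \frac{21}{8}\right)^{2} = \left(\frac{93}{8}\right)^{2} = \frac{8649}{64}$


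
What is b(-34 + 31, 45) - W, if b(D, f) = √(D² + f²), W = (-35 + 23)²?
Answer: -144 + 3*√226 ≈ -98.900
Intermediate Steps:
W = 144 (W = (-12)² = 144)
b(-34 + 31, 45) - W = √((-34 + 31)² + 45²) - 1*144 = √((-3)² + 2025) - 144 = √(9 + 2025) - 144 = √2034 - 144 = 3*√226 - 144 = -144 + 3*√226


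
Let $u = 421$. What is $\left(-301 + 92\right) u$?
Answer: $-87989$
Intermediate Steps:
$\left(-301 + 92\right) u = \left(-301 + 92\right) 421 = \left(-209\right) 421 = -87989$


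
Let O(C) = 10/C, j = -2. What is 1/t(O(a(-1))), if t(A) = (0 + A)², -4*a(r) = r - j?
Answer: 1/1600 ≈ 0.00062500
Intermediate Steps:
a(r) = -½ - r/4 (a(r) = -(r - 1*(-2))/4 = -(r + 2)/4 = -(2 + r)/4 = -½ - r/4)
t(A) = A²
1/t(O(a(-1))) = 1/((10/(-½ - ¼*(-1)))²) = 1/((10/(-½ + ¼))²) = 1/((10/(-¼))²) = 1/((10*(-4))²) = 1/((-40)²) = 1/1600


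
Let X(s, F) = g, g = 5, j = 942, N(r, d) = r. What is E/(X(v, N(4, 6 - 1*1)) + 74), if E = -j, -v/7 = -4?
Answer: -942/79 ≈ -11.924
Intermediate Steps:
v = 28 (v = -7*(-4) = 28)
X(s, F) = 5
E = -942 (E = -1*942 = -942)
E/(X(v, N(4, 6 - 1*1)) + 74) = -942/(5 + 74) = -942/79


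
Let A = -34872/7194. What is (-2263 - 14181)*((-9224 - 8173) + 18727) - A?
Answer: -26222747668/1199 ≈ -2.1871e+7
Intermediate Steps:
A = -5812/1199 (A = -34872*1/7194 = -5812/1199 ≈ -4.8474)
(-2263 - 14181)*((-9224 - 8173) + 18727) - A = (-2263 - 14181)*((-9224 - 8173) + 18727) - 1*(-5812/1199) = -16444*(-17397 + 18727) + 5812/1199 = -16444*1330 + 5812/1199 = -21870520 + 5812/1199 = -26222747668/1199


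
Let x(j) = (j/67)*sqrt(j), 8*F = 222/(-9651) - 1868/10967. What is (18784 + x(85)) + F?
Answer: 2650857708647/141123356 + 85*sqrt(85)/67 ≈ 18796.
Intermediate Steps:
F = -3410457/141123356 (F = (222/(-9651) - 1868/10967)/8 = (222*(-1/9651) - 1868*1/10967)/8 = (-74/3217 - 1868/10967)/8 = (1/8)*(-6820914/35280839) = -3410457/141123356 ≈ -0.024166)
x(j) = j**(3/2)/67 (x(j) = (j*(1/67))*sqrt(j) = (j/67)*sqrt(j) = j**(3/2)/67)
(18784 + x(85)) + F = (18784 + 85**(3/2)/67) - 3410457/141123356 = (18784 + (85*sqrt(85))/67) - 3410457/141123356 = (18784 + 85*sqrt(85)/67) - 3410457/141123356 = 2650857708647/141123356 + 85*sqrt(85)/67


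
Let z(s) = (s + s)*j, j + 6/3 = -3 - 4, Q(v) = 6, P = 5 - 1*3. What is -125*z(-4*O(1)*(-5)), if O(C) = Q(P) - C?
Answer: 225000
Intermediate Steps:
P = 2 (P = 5 - 3 = 2)
O(C) = 6 - C
j = -9 (j = -2 + (-3 - 4) = -2 - 7 = -9)
z(s) = -18*s (z(s) = (s + s)*(-9) = (2*s)*(-9) = -18*s)
-125*z(-4*O(1)*(-5)) = -(-2250)*-4*(6 - 1*1)*(-5) = -(-2250)*-4*(6 - 1)*(-5) = -(-2250)*-4*5*(-5) = -(-2250)*(-20*(-5)) = -(-2250)*100 = -125*(-1800) = 225000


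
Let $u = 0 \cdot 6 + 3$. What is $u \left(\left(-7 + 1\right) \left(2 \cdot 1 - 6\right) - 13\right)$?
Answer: $33$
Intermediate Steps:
$u = 3$ ($u = 0 + 3 = 3$)
$u \left(\left(-7 + 1\right) \left(2 \cdot 1 - 6\right) - 13\right) = 3 \left(\left(-7 + 1\right) \left(2 \cdot 1 - 6\right) - 13\right) = 3 \left(- 6 \left(2 - 6\right) - 13\right) = 3 \left(\left(-6\right) \left(-4\right) - 13\right) = 3 \left(24 - 13\right) = 3 \cdot 11 = 33$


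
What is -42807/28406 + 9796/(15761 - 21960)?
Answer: -543625769/176088794 ≈ -3.0872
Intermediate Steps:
-42807/28406 + 9796/(15761 - 21960) = -42807*1/28406 + 9796/(-6199) = -42807/28406 + 9796*(-1/6199) = -42807/28406 - 9796/6199 = -543625769/176088794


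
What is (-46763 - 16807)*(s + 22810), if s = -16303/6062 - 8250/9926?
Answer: -3115606731351855/2148979 ≈ -1.4498e+9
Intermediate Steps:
s = -15131077/4297958 (s = -16303*1/6062 - 8250*1/9926 = -2329/866 - 4125/4963 = -15131077/4297958 ≈ -3.5205)
(-46763 - 16807)*(s + 22810) = (-46763 - 16807)*(-15131077/4297958 + 22810) = -63570*98021290903/4297958 = -3115606731351855/2148979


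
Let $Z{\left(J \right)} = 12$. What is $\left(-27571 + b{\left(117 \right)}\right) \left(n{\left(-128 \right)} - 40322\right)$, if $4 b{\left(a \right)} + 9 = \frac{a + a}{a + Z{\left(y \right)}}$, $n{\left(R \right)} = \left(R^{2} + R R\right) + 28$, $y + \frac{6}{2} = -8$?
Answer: $\frac{17846106523}{86} \approx 2.0751 \cdot 10^{8}$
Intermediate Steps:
$y = -11$ ($y = -3 - 8 = -11$)
$n{\left(R \right)} = 28 + 2 R^{2}$ ($n{\left(R \right)} = \left(R^{2} + R^{2}\right) + 28 = 2 R^{2} + 28 = 28 + 2 R^{2}$)
$b{\left(a \right)} = - \frac{9}{4} + \frac{a}{2 \left(12 + a\right)}$ ($b{\left(a \right)} = - \frac{9}{4} + \frac{\left(a + a\right) \frac{1}{a + 12}}{4} = - \frac{9}{4} + \frac{2 a \frac{1}{12 + a}}{4} = - \frac{9}{4} + \frac{a}{2 \left(12 + a\right)}$)
$\left(-27571 + b{\left(117 \right)}\right) \left(n{\left(-128 \right)} - 40322\right) = \left(-27571 + \frac{-108 - 819}{4 \left(12 + 117\right)}\right) \left(\left(28 + 2 \left(-128\right)^{2}\right) - 40322\right) = \left(-27571 + \frac{-108 - 819}{4 \cdot 129}\right) \left(\left(28 + 2 \cdot 16384\right) - 40322\right) = \left(-27571 + \frac{1}{4} \cdot \frac{1}{129} \left(-927\right)\right) \left(\left(28 + 32768\right) - 40322\right) = \left(-27571 - \frac{309}{172}\right) \left(32796 - 40322\right) = \left(- \frac{4742521}{172}\right) \left(-7526\right) = \frac{17846106523}{86}$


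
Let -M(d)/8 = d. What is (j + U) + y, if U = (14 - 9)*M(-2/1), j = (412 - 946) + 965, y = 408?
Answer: 919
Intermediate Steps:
M(d) = -8*d
j = 431 (j = -534 + 965 = 431)
U = 80 (U = (14 - 9)*(-(-16)/1) = 5*(-(-16)) = 5*(-8*(-2)) = 5*16 = 80)
(j + U) + y = (431 + 80) + 408 = 511 + 408 = 919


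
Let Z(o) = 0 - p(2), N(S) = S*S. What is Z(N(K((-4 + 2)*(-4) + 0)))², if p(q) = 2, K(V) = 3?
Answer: 4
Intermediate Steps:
N(S) = S²
Z(o) = -2 (Z(o) = 0 - 1*2 = 0 - 2 = -2)
Z(N(K((-4 + 2)*(-4) + 0)))² = (-2)² = 4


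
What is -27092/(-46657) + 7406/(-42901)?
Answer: 62825550/153971689 ≈ 0.40803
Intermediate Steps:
-27092/(-46657) + 7406/(-42901) = -27092*(-1/46657) + 7406*(-1/42901) = 2084/3589 - 7406/42901 = 62825550/153971689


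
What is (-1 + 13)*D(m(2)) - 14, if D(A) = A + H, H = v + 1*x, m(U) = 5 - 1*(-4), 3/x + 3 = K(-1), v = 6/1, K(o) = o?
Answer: 157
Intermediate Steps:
v = 6 (v = 6*1 = 6)
x = -3/4 (x = 3/(-3 - 1) = 3/(-4) = 3*(-1/4) = -3/4 ≈ -0.75000)
m(U) = 9 (m(U) = 5 + 4 = 9)
H = 21/4 (H = 6 + 1*(-3/4) = 6 - 3/4 = 21/4 ≈ 5.2500)
D(A) = 21/4 + A (D(A) = A + 21/4 = 21/4 + A)
(-1 + 13)*D(m(2)) - 14 = (-1 + 13)*(21/4 + 9) - 14 = 12*(57/4) - 14 = 171 - 14 = 157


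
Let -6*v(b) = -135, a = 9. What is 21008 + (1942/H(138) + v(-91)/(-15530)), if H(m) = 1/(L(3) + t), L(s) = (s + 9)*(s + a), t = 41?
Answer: 2362286927/6212 ≈ 3.8028e+5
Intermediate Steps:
L(s) = (9 + s)² (L(s) = (s + 9)*(s + 9) = (9 + s)*(9 + s) = (9 + s)²)
v(b) = 45/2 (v(b) = -⅙*(-135) = 45/2)
H(m) = 1/185 (H(m) = 1/((81 + 3² + 18*3) + 41) = 1/((81 + 9 + 54) + 41) = 1/(144 + 41) = 1/185)
21008 + (1942/H(138) + v(-91)/(-15530)) = 21008 + (1942/(1/185) + (45/2)/(-15530)) = 21008 + (1942*185 + (45/2)*(-1/15530)) = 21008 + (359270 - 9/6212) = 21008 + 2231785231/6212 = 2362286927/6212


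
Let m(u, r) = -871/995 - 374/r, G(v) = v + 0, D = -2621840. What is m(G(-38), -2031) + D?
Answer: -5298333651671/2020845 ≈ -2.6218e+6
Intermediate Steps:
G(v) = v
m(u, r) = -871/995 - 374/r (m(u, r) = -871*1/995 - 374/r = -871/995 - 374/r)
m(G(-38), -2031) + D = (-871/995 - 374/(-2031)) - 2621840 = (-871/995 - 374*(-1/2031)) - 2621840 = (-871/995 + 374/2031) - 2621840 = -1396871/2020845 - 2621840 = -5298333651671/2020845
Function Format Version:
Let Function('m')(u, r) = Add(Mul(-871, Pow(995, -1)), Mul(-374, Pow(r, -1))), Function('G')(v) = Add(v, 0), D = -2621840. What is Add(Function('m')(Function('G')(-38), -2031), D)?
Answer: Rational(-5298333651671, 2020845) ≈ -2.6218e+6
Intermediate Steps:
Function('G')(v) = v
Function('m')(u, r) = Add(Rational(-871, 995), Mul(-374, Pow(r, -1))) (Function('m')(u, r) = Add(Mul(-871, Rational(1, 995)), Mul(-374, Pow(r, -1))) = Add(Rational(-871, 995), Mul(-374, Pow(r, -1))))
Add(Function('m')(Function('G')(-38), -2031), D) = Add(Add(Rational(-871, 995), Mul(-374, Pow(-2031, -1))), -2621840) = Add(Add(Rational(-871, 995), Mul(-374, Rational(-1, 2031))), -2621840) = Add(Add(Rational(-871, 995), Rational(374, 2031)), -2621840) = Add(Rational(-1396871, 2020845), -2621840) = Rational(-5298333651671, 2020845)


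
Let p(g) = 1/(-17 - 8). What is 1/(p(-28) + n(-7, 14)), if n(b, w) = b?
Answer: -25/176 ≈ -0.14205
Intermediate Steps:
p(g) = -1/25 (p(g) = 1/(-25) = -1/25)
1/(p(-28) + n(-7, 14)) = 1/(-1/25 - 7) = 1/(-176/25) = -25/176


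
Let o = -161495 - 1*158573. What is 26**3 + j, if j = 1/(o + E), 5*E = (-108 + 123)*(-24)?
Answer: 5626780639/320140 ≈ 17576.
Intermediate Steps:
o = -320068 (o = -161495 - 158573 = -320068)
E = -72 (E = ((-108 + 123)*(-24))/5 = (15*(-24))/5 = (1/5)*(-360) = -72)
j = -1/320140 (j = 1/(-320068 - 72) = 1/(-320140) = -1/320140 ≈ -3.1236e-6)
26**3 + j = 26**3 - 1/320140 = 17576 - 1/320140 = 5626780639/320140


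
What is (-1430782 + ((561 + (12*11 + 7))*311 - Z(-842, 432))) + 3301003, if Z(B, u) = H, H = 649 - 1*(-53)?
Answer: 2087219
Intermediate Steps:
H = 702 (H = 649 + 53 = 702)
Z(B, u) = 702
(-1430782 + ((561 + (12*11 + 7))*311 - Z(-842, 432))) + 3301003 = (-1430782 + ((561 + (12*11 + 7))*311 - 1*702)) + 3301003 = (-1430782 + ((561 + (132 + 7))*311 - 702)) + 3301003 = (-1430782 + ((561 + 139)*311 - 702)) + 3301003 = (-1430782 + (700*311 - 702)) + 3301003 = (-1430782 + (217700 - 702)) + 3301003 = (-1430782 + 216998) + 3301003 = -1213784 + 3301003 = 2087219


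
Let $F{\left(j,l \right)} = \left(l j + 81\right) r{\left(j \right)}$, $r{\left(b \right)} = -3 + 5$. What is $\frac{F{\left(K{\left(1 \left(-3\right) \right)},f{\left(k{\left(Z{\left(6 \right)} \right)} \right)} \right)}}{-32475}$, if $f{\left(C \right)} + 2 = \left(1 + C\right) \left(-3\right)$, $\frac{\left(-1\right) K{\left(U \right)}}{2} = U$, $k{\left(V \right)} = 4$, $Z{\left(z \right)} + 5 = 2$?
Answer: $\frac{14}{10825} \approx 0.0012933$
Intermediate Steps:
$Z{\left(z \right)} = -3$ ($Z{\left(z \right)} = -5 + 2 = -3$)
$r{\left(b \right)} = 2$
$K{\left(U \right)} = - 2 U$
$f{\left(C \right)} = -5 - 3 C$ ($f{\left(C \right)} = -2 + \left(1 + C\right) \left(-3\right) = -2 - \left(3 + 3 C\right) = -5 - 3 C$)
$F{\left(j,l \right)} = 162 + 2 j l$ ($F{\left(j,l \right)} = \left(l j + 81\right) 2 = \left(j l + 81\right) 2 = \left(81 + j l\right) 2 = 162 + 2 j l$)
$\frac{F{\left(K{\left(1 \left(-3\right) \right)},f{\left(k{\left(Z{\left(6 \right)} \right)} \right)} \right)}}{-32475} = \frac{162 + 2 \left(- 2 \cdot 1 \left(-3\right)\right) \left(-5 - 12\right)}{-32475} = \left(162 + 2 \left(\left(-2\right) \left(-3\right)\right) \left(-5 - 12\right)\right) \left(- \frac{1}{32475}\right) = \left(162 + 2 \cdot 6 \left(-17\right)\right) \left(- \frac{1}{32475}\right) = \left(162 - 204\right) \left(- \frac{1}{32475}\right) = \left(-42\right) \left(- \frac{1}{32475}\right) = \frac{14}{10825}$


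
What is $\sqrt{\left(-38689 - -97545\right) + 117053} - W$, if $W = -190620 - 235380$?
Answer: $426000 + \sqrt{175909} \approx 4.2642 \cdot 10^{5}$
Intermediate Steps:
$W = -426000$ ($W = -190620 - 235380 = -426000$)
$\sqrt{\left(-38689 - -97545\right) + 117053} - W = \sqrt{\left(-38689 - -97545\right) + 117053} - -426000 = \sqrt{\left(-38689 + 97545\right) + 117053} + 426000 = \sqrt{58856 + 117053} + 426000 = \sqrt{175909} + 426000 = 426000 + \sqrt{175909}$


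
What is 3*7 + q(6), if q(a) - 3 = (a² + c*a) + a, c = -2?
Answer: 54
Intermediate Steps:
q(a) = 3 + a² - a (q(a) = 3 + ((a² - 2*a) + a) = 3 + (a² - a) = 3 + a² - a)
3*7 + q(6) = 3*7 + (3 + 6² - 1*6) = 21 + (3 + 36 - 6) = 21 + 33 = 54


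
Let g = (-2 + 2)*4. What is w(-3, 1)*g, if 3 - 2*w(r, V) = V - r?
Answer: 0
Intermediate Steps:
w(r, V) = 3/2 + r/2 - V/2 (w(r, V) = 3/2 - (V - r)/2 = 3/2 + (r/2 - V/2) = 3/2 + r/2 - V/2)
g = 0 (g = 0*4 = 0)
w(-3, 1)*g = (3/2 + (½)*(-3) - ½*1)*0 = (3/2 - 3/2 - ½)*0 = -½*0 = 0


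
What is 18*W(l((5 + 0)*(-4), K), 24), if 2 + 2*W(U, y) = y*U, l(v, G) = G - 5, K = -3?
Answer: -1746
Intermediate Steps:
l(v, G) = -5 + G
W(U, y) = -1 + U*y/2 (W(U, y) = -1 + (y*U)/2 = -1 + (U*y)/2 = -1 + U*y/2)
18*W(l((5 + 0)*(-4), K), 24) = 18*(-1 + (½)*(-5 - 3)*24) = 18*(-1 + (½)*(-8)*24) = 18*(-1 - 96) = 18*(-97) = -1746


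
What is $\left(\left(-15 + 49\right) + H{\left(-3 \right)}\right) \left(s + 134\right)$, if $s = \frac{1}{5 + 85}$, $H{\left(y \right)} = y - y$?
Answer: $\frac{205037}{45} \approx 4556.4$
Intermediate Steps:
$H{\left(y \right)} = 0$
$s = \frac{1}{90} \approx 0.011111$
$\left(\left(-15 + 49\right) + H{\left(-3 \right)}\right) \left(s + 134\right) = \left(\left(-15 + 49\right) + 0\right) \left(\frac{1}{90} + 134\right) = \left(34 + 0\right) \frac{12061}{90} = 34 \cdot \frac{12061}{90} = \frac{205037}{45}$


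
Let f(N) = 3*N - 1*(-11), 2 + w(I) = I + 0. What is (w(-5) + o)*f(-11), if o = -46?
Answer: 1166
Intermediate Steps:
w(I) = -2 + I (w(I) = -2 + (I + 0) = -2 + I)
f(N) = 11 + 3*N (f(N) = 3*N + 11 = 11 + 3*N)
(w(-5) + o)*f(-11) = ((-2 - 5) - 46)*(11 + 3*(-11)) = (-7 - 46)*(11 - 33) = -53*(-22) = 1166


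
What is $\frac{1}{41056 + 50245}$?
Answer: $\frac{1}{91301} \approx 1.0953 \cdot 10^{-5}$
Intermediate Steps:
$\frac{1}{41056 + 50245} = \frac{1}{91301}$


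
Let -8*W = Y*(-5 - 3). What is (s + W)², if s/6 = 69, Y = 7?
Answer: 177241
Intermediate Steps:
W = 7 (W = -7*(-5 - 3)/8 = -7*(-8)/8 = -⅛*(-56) = 7)
s = 414 (s = 6*69 = 414)
(s + W)² = (414 + 7)² = 421² = 177241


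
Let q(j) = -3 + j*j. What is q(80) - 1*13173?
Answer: -6776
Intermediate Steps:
q(j) = -3 + j²
q(80) - 1*13173 = (-3 + 80²) - 1*13173 = (-3 + 6400) - 13173 = 6397 - 13173 = -6776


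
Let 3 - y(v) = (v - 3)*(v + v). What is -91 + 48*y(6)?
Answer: -1675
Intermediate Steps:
y(v) = 3 - 2*v*(-3 + v) (y(v) = 3 - (v - 3)*(v + v) = 3 - (-3 + v)*2*v = 3 - 2*v*(-3 + v))
-91 + 48*y(6) = -91 + 48*(3 - 2*6² + 6*6) = -91 + 48*(3 - 2*36 + 36) = -91 + 48*(3 - 72 + 36) = -91 + 48*(-33) = -91 - 1584 = -1675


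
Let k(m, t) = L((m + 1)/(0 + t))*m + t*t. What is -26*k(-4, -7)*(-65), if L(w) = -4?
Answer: 109850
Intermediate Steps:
k(m, t) = t**2 - 4*m (k(m, t) = -4*m + t*t = -4*m + t**2 = t**2 - 4*m)
-26*k(-4, -7)*(-65) = -26*((-7)**2 - 4*(-4))*(-65) = -26*(49 + 16)*(-65) = -26*65*(-65) = -1690*(-65) = 109850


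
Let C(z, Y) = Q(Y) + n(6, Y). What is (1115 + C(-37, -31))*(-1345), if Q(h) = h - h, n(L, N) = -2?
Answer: -1496985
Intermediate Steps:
Q(h) = 0
C(z, Y) = -2 (C(z, Y) = 0 - 2 = -2)
(1115 + C(-37, -31))*(-1345) = (1115 - 2)*(-1345) = 1113*(-1345) = -1496985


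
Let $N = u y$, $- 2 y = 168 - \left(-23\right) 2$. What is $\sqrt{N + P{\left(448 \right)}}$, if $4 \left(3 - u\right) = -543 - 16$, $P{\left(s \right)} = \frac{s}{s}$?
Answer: $\frac{i \sqrt{61093}}{2} \approx 123.58 i$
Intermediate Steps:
$P{\left(s \right)} = 1$
$y = -107$ ($y = - \frac{168 - \left(-23\right) 2}{2} = - \frac{168 - -46}{2} = - \frac{168 + 46}{2} = \left(- \frac{1}{2}\right) 214 = -107$)
$u = \frac{571}{4}$ ($u = 3 - \frac{-543 - 16}{4} = 3 - - \frac{559}{4} = 3 + \frac{559}{4} = \frac{571}{4} \approx 142.75$)
$N = - \frac{61097}{4}$ ($N = \frac{571}{4} \left(-107\right) = - \frac{61097}{4} \approx -15274.0$)
$\sqrt{N + P{\left(448 \right)}} = \sqrt{- \frac{61097}{4} + 1} = \sqrt{- \frac{61093}{4}} = \frac{i \sqrt{61093}}{2}$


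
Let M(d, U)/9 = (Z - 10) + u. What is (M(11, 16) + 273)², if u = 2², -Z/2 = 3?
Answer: 27225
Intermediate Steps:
Z = -6 (Z = -2*3 = -6)
u = 4
M(d, U) = -108 (M(d, U) = 9*((-6 - 10) + 4) = 9*(-16 + 4) = 9*(-12) = -108)
(M(11, 16) + 273)² = (-108 + 273)² = 165² = 27225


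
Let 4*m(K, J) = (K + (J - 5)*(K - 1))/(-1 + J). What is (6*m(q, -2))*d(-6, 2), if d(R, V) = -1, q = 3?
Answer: -11/2 ≈ -5.5000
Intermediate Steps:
m(K, J) = (K + (-1 + K)*(-5 + J))/(4*(-1 + J)) (m(K, J) = ((K + (J - 5)*(K - 1))/(-1 + J))/4 = ((K + (-5 + J)*(-1 + K))/(-1 + J))/4 = ((K + (-1 + K)*(-5 + J))/(-1 + J))/4 = (K + (-1 + K)*(-5 + J))/(4*(-1 + J)))
(6*m(q, -2))*d(-6, 2) = (6*((5 - 1*(-2) - 4*3 - 2*3)/(4*(-1 - 2))))*(-1) = (6*((¼)*(5 + 2 - 12 - 6)/(-3)))*(-1) = (6*((¼)*(-⅓)*(-11)))*(-1) = (6*(11/12))*(-1) = (11/2)*(-1) = -11/2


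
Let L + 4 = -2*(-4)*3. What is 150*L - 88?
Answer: 2912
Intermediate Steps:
L = 20 (L = -4 - 2*(-4)*3 = -4 + 8*3 = -4 + 24 = 20)
150*L - 88 = 150*20 - 88 = 3000 - 88 = 2912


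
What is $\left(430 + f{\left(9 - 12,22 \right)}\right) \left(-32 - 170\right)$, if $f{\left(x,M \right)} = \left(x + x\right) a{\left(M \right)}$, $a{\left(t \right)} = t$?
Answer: $-60196$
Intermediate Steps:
$f{\left(x,M \right)} = 2 M x$ ($f{\left(x,M \right)} = \left(x + x\right) M = 2 x M = 2 M x$)
$\left(430 + f{\left(9 - 12,22 \right)}\right) \left(-32 - 170\right) = \left(430 + 2 \cdot 22 \left(9 - 12\right)\right) \left(-32 - 170\right) = \left(430 + 2 \cdot 22 \left(9 - 12\right)\right) \left(-202\right) = \left(430 + 2 \cdot 22 \left(-3\right)\right) \left(-202\right) = \left(430 - 132\right) \left(-202\right) = 298 \left(-202\right) = -60196$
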